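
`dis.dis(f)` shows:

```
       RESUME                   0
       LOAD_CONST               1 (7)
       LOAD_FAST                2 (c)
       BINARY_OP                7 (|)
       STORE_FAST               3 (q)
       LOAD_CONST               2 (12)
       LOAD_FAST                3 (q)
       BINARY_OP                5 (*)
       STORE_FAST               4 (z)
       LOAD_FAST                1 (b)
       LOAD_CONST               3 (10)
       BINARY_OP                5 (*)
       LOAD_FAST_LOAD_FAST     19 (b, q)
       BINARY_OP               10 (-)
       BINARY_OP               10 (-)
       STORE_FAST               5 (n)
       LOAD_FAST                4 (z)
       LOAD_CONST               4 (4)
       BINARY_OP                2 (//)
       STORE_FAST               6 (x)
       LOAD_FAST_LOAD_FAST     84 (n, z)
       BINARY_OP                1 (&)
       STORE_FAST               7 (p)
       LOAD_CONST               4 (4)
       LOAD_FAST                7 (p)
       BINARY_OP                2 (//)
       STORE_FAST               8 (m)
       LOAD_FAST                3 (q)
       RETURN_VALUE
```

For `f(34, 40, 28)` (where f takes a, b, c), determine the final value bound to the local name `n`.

LOAD_CONST → push 7. Stack: [7]
LOAD_FAST c → push 28. Stack: [7, 28]
BINARY_OP | → 7 | 28 = 31. Stack: [31]
STORE_FAST q → q=31. Stack: []
LOAD_CONST → push 12. Stack: [12]
LOAD_FAST q → push 31. Stack: [12, 31]
BINARY_OP * → 12 * 31 = 372. Stack: [372]
STORE_FAST z → z=372. Stack: []
LOAD_FAST b → push 40. Stack: [40]
LOAD_CONST → push 10. Stack: [40, 10]
BINARY_OP * → 40 * 10 = 400. Stack: [400]
LOAD_FAST_LOAD_FAST b,q → push 40,31. Stack: [400, 40, 31]
BINARY_OP - → 40 - 31 = 9. Stack: [400, 9]
BINARY_OP - → 400 - 9 = 391. Stack: [391]
STORE_FAST n → n=391. Stack: []
LOAD_FAST z → push 372. Stack: [372]
LOAD_CONST → push 4. Stack: [372, 4]
BINARY_OP // → 372 // 4 = 93. Stack: [93]
STORE_FAST x → x=93. Stack: []
LOAD_FAST_LOAD_FAST n,z → push 391,372. Stack: [391, 372]
BINARY_OP & → 391 & 372 = 260. Stack: [260]
STORE_FAST p → p=260. Stack: []
LOAD_CONST → push 4. Stack: [4]
LOAD_FAST p → push 260. Stack: [4, 260]
BINARY_OP // → 4 // 260 = 0. Stack: [0]
STORE_FAST m → m=0. Stack: []
LOAD_FAST q → push 31. Stack: [31]
RETURN_VALUE → return 31.

391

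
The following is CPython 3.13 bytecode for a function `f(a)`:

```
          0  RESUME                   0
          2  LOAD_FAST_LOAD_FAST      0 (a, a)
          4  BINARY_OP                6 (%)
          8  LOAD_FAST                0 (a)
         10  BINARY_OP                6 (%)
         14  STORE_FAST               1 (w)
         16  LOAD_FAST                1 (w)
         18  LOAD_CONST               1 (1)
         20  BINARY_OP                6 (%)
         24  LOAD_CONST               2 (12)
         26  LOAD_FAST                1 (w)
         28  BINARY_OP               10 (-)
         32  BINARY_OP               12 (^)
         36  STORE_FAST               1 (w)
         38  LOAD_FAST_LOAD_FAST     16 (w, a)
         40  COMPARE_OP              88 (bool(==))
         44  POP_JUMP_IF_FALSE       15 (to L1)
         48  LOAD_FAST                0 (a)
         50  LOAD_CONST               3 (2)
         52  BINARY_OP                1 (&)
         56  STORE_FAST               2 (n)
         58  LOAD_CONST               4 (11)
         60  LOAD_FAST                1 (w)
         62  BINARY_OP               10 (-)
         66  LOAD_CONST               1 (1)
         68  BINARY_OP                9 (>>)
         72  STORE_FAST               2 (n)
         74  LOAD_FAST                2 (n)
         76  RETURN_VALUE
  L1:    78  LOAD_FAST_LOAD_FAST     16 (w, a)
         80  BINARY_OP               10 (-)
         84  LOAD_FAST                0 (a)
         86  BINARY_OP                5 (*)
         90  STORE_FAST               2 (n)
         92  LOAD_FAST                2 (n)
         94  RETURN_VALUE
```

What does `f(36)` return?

LOAD_FAST_LOAD_FAST a,a → push 36,36. Stack: [36, 36]
BINARY_OP % → 36 % 36 = 0. Stack: [0]
LOAD_FAST a → push 36. Stack: [0, 36]
BINARY_OP % → 0 % 36 = 0. Stack: [0]
STORE_FAST w → w=0. Stack: []
LOAD_FAST w → push 0. Stack: [0]
LOAD_CONST → push 1. Stack: [0, 1]
BINARY_OP % → 0 % 1 = 0. Stack: [0]
LOAD_CONST → push 12. Stack: [0, 12]
LOAD_FAST w → push 0. Stack: [0, 12, 0]
BINARY_OP - → 12 - 0 = 12. Stack: [0, 12]
BINARY_OP ^ → 0 ^ 12 = 12. Stack: [12]
STORE_FAST w → w=12. Stack: []
LOAD_FAST_LOAD_FAST w,a → push 12,36. Stack: [12, 36]
COMPARE_OP bool(==) → 12 vs 36 = False. Stack: [False]
POP_JUMP_IF_FALSE → pop False; jump. Stack: []
LOAD_FAST_LOAD_FAST w,a → push 12,36. Stack: [12, 36]
BINARY_OP - → 12 - 36 = -24. Stack: [-24]
LOAD_FAST a → push 36. Stack: [-24, 36]
BINARY_OP * → -24 * 36 = -864. Stack: [-864]
STORE_FAST n → n=-864. Stack: []
LOAD_FAST n → push -864. Stack: [-864]
RETURN_VALUE → return -864.

-864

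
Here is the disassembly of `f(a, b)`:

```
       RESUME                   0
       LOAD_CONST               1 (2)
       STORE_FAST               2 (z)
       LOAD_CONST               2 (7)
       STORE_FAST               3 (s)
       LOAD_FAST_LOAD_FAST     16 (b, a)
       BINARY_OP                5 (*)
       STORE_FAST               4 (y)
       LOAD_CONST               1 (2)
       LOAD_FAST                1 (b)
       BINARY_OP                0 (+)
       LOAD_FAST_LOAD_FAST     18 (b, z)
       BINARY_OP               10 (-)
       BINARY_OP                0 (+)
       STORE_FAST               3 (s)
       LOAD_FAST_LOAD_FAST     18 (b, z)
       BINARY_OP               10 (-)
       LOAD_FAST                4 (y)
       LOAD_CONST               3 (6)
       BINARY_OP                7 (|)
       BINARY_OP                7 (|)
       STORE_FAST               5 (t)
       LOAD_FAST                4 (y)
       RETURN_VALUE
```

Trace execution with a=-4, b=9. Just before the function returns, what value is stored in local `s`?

LOAD_CONST → push 2. Stack: [2]
STORE_FAST z → z=2. Stack: []
LOAD_CONST → push 7. Stack: [7]
STORE_FAST s → s=7. Stack: []
LOAD_FAST_LOAD_FAST b,a → push 9,-4. Stack: [9, -4]
BINARY_OP * → 9 * -4 = -36. Stack: [-36]
STORE_FAST y → y=-36. Stack: []
LOAD_CONST → push 2. Stack: [2]
LOAD_FAST b → push 9. Stack: [2, 9]
BINARY_OP + → 2 + 9 = 11. Stack: [11]
LOAD_FAST_LOAD_FAST b,z → push 9,2. Stack: [11, 9, 2]
BINARY_OP - → 9 - 2 = 7. Stack: [11, 7]
BINARY_OP + → 11 + 7 = 18. Stack: [18]
STORE_FAST s → s=18. Stack: []
LOAD_FAST_LOAD_FAST b,z → push 9,2. Stack: [9, 2]
BINARY_OP - → 9 - 2 = 7. Stack: [7]
LOAD_FAST y → push -36. Stack: [7, -36]
LOAD_CONST → push 6. Stack: [7, -36, 6]
BINARY_OP | → -36 | 6 = -34. Stack: [7, -34]
BINARY_OP | → 7 | -34 = -33. Stack: [-33]
STORE_FAST t → t=-33. Stack: []
LOAD_FAST y → push -36. Stack: [-36]
RETURN_VALUE → return -36.

18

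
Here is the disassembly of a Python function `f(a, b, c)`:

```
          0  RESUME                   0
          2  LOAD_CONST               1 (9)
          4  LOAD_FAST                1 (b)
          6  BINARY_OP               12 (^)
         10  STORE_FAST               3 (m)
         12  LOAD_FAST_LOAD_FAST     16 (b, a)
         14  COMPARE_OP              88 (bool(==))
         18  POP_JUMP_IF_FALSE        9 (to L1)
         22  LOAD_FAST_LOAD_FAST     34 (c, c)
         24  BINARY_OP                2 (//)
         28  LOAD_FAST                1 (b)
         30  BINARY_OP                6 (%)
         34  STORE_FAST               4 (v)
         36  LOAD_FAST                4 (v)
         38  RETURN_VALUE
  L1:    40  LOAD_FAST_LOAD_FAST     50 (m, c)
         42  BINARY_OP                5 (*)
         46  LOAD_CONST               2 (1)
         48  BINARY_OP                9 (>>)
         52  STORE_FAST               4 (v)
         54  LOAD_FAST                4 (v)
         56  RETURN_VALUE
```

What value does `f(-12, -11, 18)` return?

LOAD_CONST → push 9. Stack: [9]
LOAD_FAST b → push -11. Stack: [9, -11]
BINARY_OP ^ → 9 ^ -11 = -4. Stack: [-4]
STORE_FAST m → m=-4. Stack: []
LOAD_FAST_LOAD_FAST b,a → push -11,-12. Stack: [-11, -12]
COMPARE_OP bool(==) → -11 vs -12 = False. Stack: [False]
POP_JUMP_IF_FALSE → pop False; jump. Stack: []
LOAD_FAST_LOAD_FAST m,c → push -4,18. Stack: [-4, 18]
BINARY_OP * → -4 * 18 = -72. Stack: [-72]
LOAD_CONST → push 1. Stack: [-72, 1]
BINARY_OP >> → -72 >> 1 = -36. Stack: [-36]
STORE_FAST v → v=-36. Stack: []
LOAD_FAST v → push -36. Stack: [-36]
RETURN_VALUE → return -36.

-36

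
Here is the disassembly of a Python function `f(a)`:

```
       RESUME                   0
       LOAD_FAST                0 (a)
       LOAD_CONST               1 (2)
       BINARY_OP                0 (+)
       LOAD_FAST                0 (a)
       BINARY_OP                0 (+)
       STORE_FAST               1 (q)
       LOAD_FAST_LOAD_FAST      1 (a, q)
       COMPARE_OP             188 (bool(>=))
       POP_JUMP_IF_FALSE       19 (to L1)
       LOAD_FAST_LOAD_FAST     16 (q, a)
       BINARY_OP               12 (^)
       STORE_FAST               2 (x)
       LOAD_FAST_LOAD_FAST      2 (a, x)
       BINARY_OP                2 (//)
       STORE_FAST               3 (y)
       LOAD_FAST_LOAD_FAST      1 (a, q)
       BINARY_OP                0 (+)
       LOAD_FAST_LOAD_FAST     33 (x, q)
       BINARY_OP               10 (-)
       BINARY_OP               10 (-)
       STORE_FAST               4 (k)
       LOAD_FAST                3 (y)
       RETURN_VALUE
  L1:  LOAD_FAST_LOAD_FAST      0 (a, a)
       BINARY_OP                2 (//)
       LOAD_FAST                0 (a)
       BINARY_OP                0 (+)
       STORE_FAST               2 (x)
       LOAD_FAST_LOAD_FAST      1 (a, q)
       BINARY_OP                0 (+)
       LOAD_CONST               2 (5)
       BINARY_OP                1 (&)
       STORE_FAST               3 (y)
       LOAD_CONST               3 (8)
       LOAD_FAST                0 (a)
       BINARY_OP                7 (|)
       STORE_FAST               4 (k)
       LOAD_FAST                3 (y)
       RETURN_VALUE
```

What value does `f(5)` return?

1

LOAD_FAST a → push 5. Stack: [5]
LOAD_CONST → push 2. Stack: [5, 2]
BINARY_OP + → 5 + 2 = 7. Stack: [7]
LOAD_FAST a → push 5. Stack: [7, 5]
BINARY_OP + → 7 + 5 = 12. Stack: [12]
STORE_FAST q → q=12. Stack: []
LOAD_FAST_LOAD_FAST a,q → push 5,12. Stack: [5, 12]
COMPARE_OP bool(>=) → 5 vs 12 = False. Stack: [False]
POP_JUMP_IF_FALSE → pop False; jump. Stack: []
LOAD_FAST_LOAD_FAST a,a → push 5,5. Stack: [5, 5]
BINARY_OP // → 5 // 5 = 1. Stack: [1]
LOAD_FAST a → push 5. Stack: [1, 5]
BINARY_OP + → 1 + 5 = 6. Stack: [6]
STORE_FAST x → x=6. Stack: []
LOAD_FAST_LOAD_FAST a,q → push 5,12. Stack: [5, 12]
BINARY_OP + → 5 + 12 = 17. Stack: [17]
LOAD_CONST → push 5. Stack: [17, 5]
BINARY_OP & → 17 & 5 = 1. Stack: [1]
STORE_FAST y → y=1. Stack: []
LOAD_CONST → push 8. Stack: [8]
LOAD_FAST a → push 5. Stack: [8, 5]
BINARY_OP | → 8 | 5 = 13. Stack: [13]
STORE_FAST k → k=13. Stack: []
LOAD_FAST y → push 1. Stack: [1]
RETURN_VALUE → return 1.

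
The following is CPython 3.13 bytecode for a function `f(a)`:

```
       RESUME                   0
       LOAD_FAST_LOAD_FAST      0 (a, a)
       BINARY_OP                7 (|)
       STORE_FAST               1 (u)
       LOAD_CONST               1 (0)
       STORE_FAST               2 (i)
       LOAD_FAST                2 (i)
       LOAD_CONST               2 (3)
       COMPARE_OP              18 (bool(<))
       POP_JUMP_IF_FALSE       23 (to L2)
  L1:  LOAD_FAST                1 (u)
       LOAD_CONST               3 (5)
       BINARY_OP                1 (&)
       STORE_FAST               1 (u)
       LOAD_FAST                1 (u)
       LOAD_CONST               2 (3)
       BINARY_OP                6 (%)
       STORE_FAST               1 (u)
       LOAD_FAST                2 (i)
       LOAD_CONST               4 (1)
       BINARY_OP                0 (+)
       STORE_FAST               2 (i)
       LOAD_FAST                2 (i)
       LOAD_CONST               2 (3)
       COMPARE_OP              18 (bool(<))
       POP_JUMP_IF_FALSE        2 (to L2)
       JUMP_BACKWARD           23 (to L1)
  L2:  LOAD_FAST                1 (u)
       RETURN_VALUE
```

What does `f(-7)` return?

LOAD_FAST_LOAD_FAST a,a → push -7,-7. Stack: [-7, -7]
BINARY_OP | → -7 | -7 = -7. Stack: [-7]
STORE_FAST u → u=-7. Stack: []
LOAD_CONST → push 0. Stack: [0]
STORE_FAST i → i=0. Stack: []
LOAD_FAST i → push 0. Stack: [0]
LOAD_CONST → push 3. Stack: [0, 3]
COMPARE_OP bool(<) → 0 vs 3 = True. Stack: [True]
POP_JUMP_IF_FALSE → pop True; no jump. Stack: []
LOAD_FAST u → push -7. Stack: [-7]
LOAD_CONST → push 5. Stack: [-7, 5]
BINARY_OP & → -7 & 5 = 1. Stack: [1]
STORE_FAST u → u=1. Stack: []
LOAD_FAST u → push 1. Stack: [1]
LOAD_CONST → push 3. Stack: [1, 3]
BINARY_OP % → 1 % 3 = 1. Stack: [1]
STORE_FAST u → u=1. Stack: []
LOAD_FAST i → push 0. Stack: [0]
LOAD_CONST → push 1. Stack: [0, 1]
BINARY_OP + → 0 + 1 = 1. Stack: [1]
STORE_FAST i → i=1. Stack: []
LOAD_FAST i → push 1. Stack: [1]
LOAD_CONST → push 3. Stack: [1, 3]
COMPARE_OP bool(<) → 1 vs 3 = True. Stack: [True]
POP_JUMP_IF_FALSE → pop True; no jump. Stack: []
LOAD_FAST u → push 1. Stack: [1]
LOAD_CONST → push 5. Stack: [1, 5]
BINARY_OP & → 1 & 5 = 1. Stack: [1]
STORE_FAST u → u=1. Stack: []
LOAD_FAST u → push 1. Stack: [1]
LOAD_CONST → push 3. Stack: [1, 3]
BINARY_OP % → 1 % 3 = 1. Stack: [1]
STORE_FAST u → u=1. Stack: []
LOAD_FAST i → push 1. Stack: [1]
LOAD_CONST → push 1. Stack: [1, 1]
BINARY_OP + → 1 + 1 = 2. Stack: [2]
STORE_FAST i → i=2. Stack: []
LOAD_FAST i → push 2. Stack: [2]
LOAD_CONST → push 3. Stack: [2, 3]
COMPARE_OP bool(<) → 2 vs 3 = True. Stack: [True]
POP_JUMP_IF_FALSE → pop True; no jump. Stack: []
LOAD_FAST u → push 1. Stack: [1]
LOAD_CONST → push 5. Stack: [1, 5]
BINARY_OP & → 1 & 5 = 1. Stack: [1]
STORE_FAST u → u=1. Stack: []
LOAD_FAST u → push 1. Stack: [1]
LOAD_CONST → push 3. Stack: [1, 3]
BINARY_OP % → 1 % 3 = 1. Stack: [1]
STORE_FAST u → u=1. Stack: []
LOAD_FAST i → push 2. Stack: [2]
LOAD_CONST → push 1. Stack: [2, 1]
BINARY_OP + → 2 + 1 = 3. Stack: [3]
STORE_FAST i → i=3. Stack: []
LOAD_FAST i → push 3. Stack: [3]
LOAD_CONST → push 3. Stack: [3, 3]
COMPARE_OP bool(<) → 3 vs 3 = False. Stack: [False]
POP_JUMP_IF_FALSE → pop False; jump. Stack: []
LOAD_FAST u → push 1. Stack: [1]
RETURN_VALUE → return 1.

1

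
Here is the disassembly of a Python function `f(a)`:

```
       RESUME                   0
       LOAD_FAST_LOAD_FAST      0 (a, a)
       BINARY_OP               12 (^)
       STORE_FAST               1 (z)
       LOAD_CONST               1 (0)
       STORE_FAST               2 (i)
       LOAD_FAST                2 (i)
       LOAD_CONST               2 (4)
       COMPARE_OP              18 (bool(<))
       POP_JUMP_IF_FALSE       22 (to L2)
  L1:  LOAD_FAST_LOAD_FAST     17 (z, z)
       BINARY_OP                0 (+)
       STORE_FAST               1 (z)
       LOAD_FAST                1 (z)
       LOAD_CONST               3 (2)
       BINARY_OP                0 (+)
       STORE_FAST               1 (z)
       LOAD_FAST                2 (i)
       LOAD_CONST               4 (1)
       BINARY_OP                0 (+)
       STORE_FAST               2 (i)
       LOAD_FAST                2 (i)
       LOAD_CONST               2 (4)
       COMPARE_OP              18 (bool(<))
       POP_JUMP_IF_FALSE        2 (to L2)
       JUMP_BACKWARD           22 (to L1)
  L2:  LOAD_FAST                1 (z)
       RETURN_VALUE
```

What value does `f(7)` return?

30

LOAD_FAST_LOAD_FAST a,a → push 7,7
BINARY_OP ^ → 7 ^ 7 = 0
STORE_FAST z → z=0
LOAD_CONST → push 0
STORE_FAST i → i=0
LOAD_FAST i → push 0
LOAD_CONST → push 4
COMPARE_OP bool(<) → 0 vs 4 = True
POP_JUMP_IF_FALSE → pop True; no jump
LOAD_FAST_LOAD_FAST z,z → push 0,0
BINARY_OP + → 0 + 0 = 0
STORE_FAST z → z=0
LOAD_FAST z → push 0
LOAD_CONST → push 2
BINARY_OP + → 0 + 2 = 2
STORE_FAST z → z=2
LOAD_FAST i → push 0
LOAD_CONST → push 1
BINARY_OP + → 0 + 1 = 1
STORE_FAST i → i=1
LOAD_FAST i → push 1
LOAD_CONST → push 4
COMPARE_OP bool(<) → 1 vs 4 = True
POP_JUMP_IF_FALSE → pop True; no jump
LOAD_FAST_LOAD_FAST z,z → push 2,2
BINARY_OP + → 2 + 2 = 4
STORE_FAST z → z=4
LOAD_FAST z → push 4
LOAD_CONST → push 2
BINARY_OP + → 4 + 2 = 6
STORE_FAST z → z=6
LOAD_FAST i → push 1
LOAD_CONST → push 1
BINARY_OP + → 1 + 1 = 2
STORE_FAST i → i=2
LOAD_FAST i → push 2
LOAD_CONST → push 4
COMPARE_OP bool(<) → 2 vs 4 = True
POP_JUMP_IF_FALSE → pop True; no jump
LOAD_FAST_LOAD_FAST z,z → push 6,6
BINARY_OP + → 6 + 6 = 12
STORE_FAST z → z=12
LOAD_FAST z → push 12
LOAD_CONST → push 2
BINARY_OP + → 12 + 2 = 14
STORE_FAST z → z=14
LOAD_FAST i → push 2
LOAD_CONST → push 1
BINARY_OP + → 2 + 1 = 3
STORE_FAST i → i=3
LOAD_FAST i → push 3
LOAD_CONST → push 4
COMPARE_OP bool(<) → 3 vs 4 = True
POP_JUMP_IF_FALSE → pop True; no jump
LOAD_FAST_LOAD_FAST z,z → push 14,14
BINARY_OP + → 14 + 14 = 28
STORE_FAST z → z=28
LOAD_FAST z → push 28
LOAD_CONST → push 2
BINARY_OP + → 28 + 2 = 30
STORE_FAST z → z=30
LOAD_FAST i → push 3
LOAD_CONST → push 1
BINARY_OP + → 3 + 1 = 4
STORE_FAST i → i=4
LOAD_FAST i → push 4
LOAD_CONST → push 4
COMPARE_OP bool(<) → 4 vs 4 = False
POP_JUMP_IF_FALSE → pop False; jump
LOAD_FAST z → push 30
RETURN_VALUE → return 30.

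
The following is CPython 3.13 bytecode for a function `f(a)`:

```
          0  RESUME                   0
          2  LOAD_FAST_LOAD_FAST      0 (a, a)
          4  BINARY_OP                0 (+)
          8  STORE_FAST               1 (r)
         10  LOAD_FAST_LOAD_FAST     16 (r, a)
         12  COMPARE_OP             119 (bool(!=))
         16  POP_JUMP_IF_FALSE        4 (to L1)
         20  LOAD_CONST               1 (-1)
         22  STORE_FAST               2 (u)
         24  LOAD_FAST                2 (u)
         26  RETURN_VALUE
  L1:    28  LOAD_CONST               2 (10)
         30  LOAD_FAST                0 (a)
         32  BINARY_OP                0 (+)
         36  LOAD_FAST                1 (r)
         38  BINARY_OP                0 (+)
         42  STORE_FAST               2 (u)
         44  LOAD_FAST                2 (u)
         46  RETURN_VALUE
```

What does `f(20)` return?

LOAD_FAST_LOAD_FAST a,a → push 20,20. Stack: [20, 20]
BINARY_OP + → 20 + 20 = 40. Stack: [40]
STORE_FAST r → r=40. Stack: []
LOAD_FAST_LOAD_FAST r,a → push 40,20. Stack: [40, 20]
COMPARE_OP bool(!=) → 40 vs 20 = True. Stack: [True]
POP_JUMP_IF_FALSE → pop True; no jump. Stack: []
LOAD_CONST → push -1. Stack: [-1]
STORE_FAST u → u=-1. Stack: []
LOAD_FAST u → push -1. Stack: [-1]
RETURN_VALUE → return -1.

-1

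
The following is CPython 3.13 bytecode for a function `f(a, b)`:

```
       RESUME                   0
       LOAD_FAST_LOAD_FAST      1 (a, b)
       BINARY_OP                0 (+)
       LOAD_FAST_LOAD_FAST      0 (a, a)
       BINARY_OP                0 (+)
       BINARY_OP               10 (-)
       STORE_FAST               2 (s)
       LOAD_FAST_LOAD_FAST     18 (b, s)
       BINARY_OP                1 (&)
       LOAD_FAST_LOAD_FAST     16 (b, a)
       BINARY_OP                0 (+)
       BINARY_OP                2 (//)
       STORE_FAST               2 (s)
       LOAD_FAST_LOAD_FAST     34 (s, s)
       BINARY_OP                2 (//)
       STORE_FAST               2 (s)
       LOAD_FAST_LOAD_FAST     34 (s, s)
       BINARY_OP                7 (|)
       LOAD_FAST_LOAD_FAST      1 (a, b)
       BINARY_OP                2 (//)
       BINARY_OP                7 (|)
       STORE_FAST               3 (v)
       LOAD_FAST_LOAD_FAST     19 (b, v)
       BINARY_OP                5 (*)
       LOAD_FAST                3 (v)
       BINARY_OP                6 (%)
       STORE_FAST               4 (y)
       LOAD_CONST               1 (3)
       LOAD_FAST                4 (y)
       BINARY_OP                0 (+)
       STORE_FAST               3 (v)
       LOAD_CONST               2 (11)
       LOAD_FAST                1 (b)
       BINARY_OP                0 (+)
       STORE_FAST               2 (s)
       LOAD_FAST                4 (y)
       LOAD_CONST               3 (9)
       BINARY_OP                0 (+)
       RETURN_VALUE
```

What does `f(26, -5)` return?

LOAD_FAST_LOAD_FAST a,b → push 26,-5. Stack: [26, -5]
BINARY_OP + → 26 + -5 = 21. Stack: [21]
LOAD_FAST_LOAD_FAST a,a → push 26,26. Stack: [21, 26, 26]
BINARY_OP + → 26 + 26 = 52. Stack: [21, 52]
BINARY_OP - → 21 - 52 = -31. Stack: [-31]
STORE_FAST s → s=-31. Stack: []
LOAD_FAST_LOAD_FAST b,s → push -5,-31. Stack: [-5, -31]
BINARY_OP & → -5 & -31 = -31. Stack: [-31]
LOAD_FAST_LOAD_FAST b,a → push -5,26. Stack: [-31, -5, 26]
BINARY_OP + → -5 + 26 = 21. Stack: [-31, 21]
BINARY_OP // → -31 // 21 = -2. Stack: [-2]
STORE_FAST s → s=-2. Stack: []
LOAD_FAST_LOAD_FAST s,s → push -2,-2. Stack: [-2, -2]
BINARY_OP // → -2 // -2 = 1. Stack: [1]
STORE_FAST s → s=1. Stack: []
LOAD_FAST_LOAD_FAST s,s → push 1,1. Stack: [1, 1]
BINARY_OP | → 1 | 1 = 1. Stack: [1]
LOAD_FAST_LOAD_FAST a,b → push 26,-5. Stack: [1, 26, -5]
BINARY_OP // → 26 // -5 = -6. Stack: [1, -6]
BINARY_OP | → 1 | -6 = -5. Stack: [-5]
STORE_FAST v → v=-5. Stack: []
LOAD_FAST_LOAD_FAST b,v → push -5,-5. Stack: [-5, -5]
BINARY_OP * → -5 * -5 = 25. Stack: [25]
LOAD_FAST v → push -5. Stack: [25, -5]
BINARY_OP % → 25 % -5 = 0. Stack: [0]
STORE_FAST y → y=0. Stack: []
LOAD_CONST → push 3. Stack: [3]
LOAD_FAST y → push 0. Stack: [3, 0]
BINARY_OP + → 3 + 0 = 3. Stack: [3]
STORE_FAST v → v=3. Stack: []
LOAD_CONST → push 11. Stack: [11]
LOAD_FAST b → push -5. Stack: [11, -5]
BINARY_OP + → 11 + -5 = 6. Stack: [6]
STORE_FAST s → s=6. Stack: []
LOAD_FAST y → push 0. Stack: [0]
LOAD_CONST → push 9. Stack: [0, 9]
BINARY_OP + → 0 + 9 = 9. Stack: [9]
RETURN_VALUE → return 9.

9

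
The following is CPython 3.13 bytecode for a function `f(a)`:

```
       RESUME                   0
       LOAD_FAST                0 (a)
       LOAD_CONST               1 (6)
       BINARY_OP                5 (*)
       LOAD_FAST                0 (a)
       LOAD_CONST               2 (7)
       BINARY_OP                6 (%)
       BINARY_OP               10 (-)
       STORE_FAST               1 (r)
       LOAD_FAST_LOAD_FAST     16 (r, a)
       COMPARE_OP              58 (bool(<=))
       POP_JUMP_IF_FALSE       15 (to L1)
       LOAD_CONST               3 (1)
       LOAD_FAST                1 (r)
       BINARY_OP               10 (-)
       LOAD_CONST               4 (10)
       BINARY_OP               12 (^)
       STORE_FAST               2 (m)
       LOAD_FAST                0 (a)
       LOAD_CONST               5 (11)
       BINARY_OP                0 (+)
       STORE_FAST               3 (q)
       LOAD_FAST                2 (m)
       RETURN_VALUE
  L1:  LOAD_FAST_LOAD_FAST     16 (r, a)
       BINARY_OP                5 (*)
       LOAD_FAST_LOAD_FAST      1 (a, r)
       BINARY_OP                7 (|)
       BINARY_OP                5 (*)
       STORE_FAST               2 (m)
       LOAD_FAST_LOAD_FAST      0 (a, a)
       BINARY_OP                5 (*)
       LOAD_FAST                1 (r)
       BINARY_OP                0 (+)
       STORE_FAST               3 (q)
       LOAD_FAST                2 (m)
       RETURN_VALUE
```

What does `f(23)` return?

LOAD_FAST a → push 23. Stack: [23]
LOAD_CONST → push 6. Stack: [23, 6]
BINARY_OP * → 23 * 6 = 138. Stack: [138]
LOAD_FAST a → push 23. Stack: [138, 23]
LOAD_CONST → push 7. Stack: [138, 23, 7]
BINARY_OP % → 23 % 7 = 2. Stack: [138, 2]
BINARY_OP - → 138 - 2 = 136. Stack: [136]
STORE_FAST r → r=136. Stack: []
LOAD_FAST_LOAD_FAST r,a → push 136,23. Stack: [136, 23]
COMPARE_OP bool(<=) → 136 vs 23 = False. Stack: [False]
POP_JUMP_IF_FALSE → pop False; jump. Stack: []
LOAD_FAST_LOAD_FAST r,a → push 136,23. Stack: [136, 23]
BINARY_OP * → 136 * 23 = 3128. Stack: [3128]
LOAD_FAST_LOAD_FAST a,r → push 23,136. Stack: [3128, 23, 136]
BINARY_OP | → 23 | 136 = 159. Stack: [3128, 159]
BINARY_OP * → 3128 * 159 = 497352. Stack: [497352]
STORE_FAST m → m=497352. Stack: []
LOAD_FAST_LOAD_FAST a,a → push 23,23. Stack: [23, 23]
BINARY_OP * → 23 * 23 = 529. Stack: [529]
LOAD_FAST r → push 136. Stack: [529, 136]
BINARY_OP + → 529 + 136 = 665. Stack: [665]
STORE_FAST q → q=665. Stack: []
LOAD_FAST m → push 497352. Stack: [497352]
RETURN_VALUE → return 497352.

497352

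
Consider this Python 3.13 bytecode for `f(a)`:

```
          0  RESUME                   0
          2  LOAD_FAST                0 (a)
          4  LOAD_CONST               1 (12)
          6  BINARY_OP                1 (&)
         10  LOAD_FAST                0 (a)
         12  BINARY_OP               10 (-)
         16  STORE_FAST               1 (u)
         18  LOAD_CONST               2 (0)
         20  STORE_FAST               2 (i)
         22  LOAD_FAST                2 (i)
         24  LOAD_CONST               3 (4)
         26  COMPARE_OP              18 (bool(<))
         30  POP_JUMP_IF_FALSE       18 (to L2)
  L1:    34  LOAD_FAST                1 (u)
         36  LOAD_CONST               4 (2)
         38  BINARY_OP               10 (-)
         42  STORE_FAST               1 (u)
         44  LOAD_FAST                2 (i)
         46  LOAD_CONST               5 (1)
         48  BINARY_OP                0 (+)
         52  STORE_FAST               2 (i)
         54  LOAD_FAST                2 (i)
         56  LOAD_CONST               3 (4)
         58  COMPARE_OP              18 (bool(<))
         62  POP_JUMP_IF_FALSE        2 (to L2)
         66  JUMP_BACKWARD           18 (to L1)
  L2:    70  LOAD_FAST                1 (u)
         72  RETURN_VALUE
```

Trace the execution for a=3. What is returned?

LOAD_FAST a → push 3. Stack: [3]
LOAD_CONST → push 12. Stack: [3, 12]
BINARY_OP & → 3 & 12 = 0. Stack: [0]
LOAD_FAST a → push 3. Stack: [0, 3]
BINARY_OP - → 0 - 3 = -3. Stack: [-3]
STORE_FAST u → u=-3. Stack: []
LOAD_CONST → push 0. Stack: [0]
STORE_FAST i → i=0. Stack: []
LOAD_FAST i → push 0. Stack: [0]
LOAD_CONST → push 4. Stack: [0, 4]
COMPARE_OP bool(<) → 0 vs 4 = True. Stack: [True]
POP_JUMP_IF_FALSE → pop True; no jump. Stack: []
LOAD_FAST u → push -3. Stack: [-3]
LOAD_CONST → push 2. Stack: [-3, 2]
BINARY_OP - → -3 - 2 = -5. Stack: [-5]
STORE_FAST u → u=-5. Stack: []
LOAD_FAST i → push 0. Stack: [0]
LOAD_CONST → push 1. Stack: [0, 1]
BINARY_OP + → 0 + 1 = 1. Stack: [1]
STORE_FAST i → i=1. Stack: []
LOAD_FAST i → push 1. Stack: [1]
LOAD_CONST → push 4. Stack: [1, 4]
COMPARE_OP bool(<) → 1 vs 4 = True. Stack: [True]
POP_JUMP_IF_FALSE → pop True; no jump. Stack: []
LOAD_FAST u → push -5. Stack: [-5]
LOAD_CONST → push 2. Stack: [-5, 2]
BINARY_OP - → -5 - 2 = -7. Stack: [-7]
STORE_FAST u → u=-7. Stack: []
LOAD_FAST i → push 1. Stack: [1]
LOAD_CONST → push 1. Stack: [1, 1]
BINARY_OP + → 1 + 1 = 2. Stack: [2]
STORE_FAST i → i=2. Stack: []
LOAD_FAST i → push 2. Stack: [2]
LOAD_CONST → push 4. Stack: [2, 4]
COMPARE_OP bool(<) → 2 vs 4 = True. Stack: [True]
POP_JUMP_IF_FALSE → pop True; no jump. Stack: []
LOAD_FAST u → push -7. Stack: [-7]
LOAD_CONST → push 2. Stack: [-7, 2]
BINARY_OP - → -7 - 2 = -9. Stack: [-9]
STORE_FAST u → u=-9. Stack: []
LOAD_FAST i → push 2. Stack: [2]
LOAD_CONST → push 1. Stack: [2, 1]
BINARY_OP + → 2 + 1 = 3. Stack: [3]
STORE_FAST i → i=3. Stack: []
LOAD_FAST i → push 3. Stack: [3]
LOAD_CONST → push 4. Stack: [3, 4]
COMPARE_OP bool(<) → 3 vs 4 = True. Stack: [True]
POP_JUMP_IF_FALSE → pop True; no jump. Stack: []
LOAD_FAST u → push -9. Stack: [-9]
LOAD_CONST → push 2. Stack: [-9, 2]
BINARY_OP - → -9 - 2 = -11. Stack: [-11]
STORE_FAST u → u=-11. Stack: []
LOAD_FAST i → push 3. Stack: [3]
LOAD_CONST → push 1. Stack: [3, 1]
BINARY_OP + → 3 + 1 = 4. Stack: [4]
STORE_FAST i → i=4. Stack: []
LOAD_FAST i → push 4. Stack: [4]
LOAD_CONST → push 4. Stack: [4, 4]
COMPARE_OP bool(<) → 4 vs 4 = False. Stack: [False]
POP_JUMP_IF_FALSE → pop False; jump. Stack: []
LOAD_FAST u → push -11. Stack: [-11]
RETURN_VALUE → return -11.

-11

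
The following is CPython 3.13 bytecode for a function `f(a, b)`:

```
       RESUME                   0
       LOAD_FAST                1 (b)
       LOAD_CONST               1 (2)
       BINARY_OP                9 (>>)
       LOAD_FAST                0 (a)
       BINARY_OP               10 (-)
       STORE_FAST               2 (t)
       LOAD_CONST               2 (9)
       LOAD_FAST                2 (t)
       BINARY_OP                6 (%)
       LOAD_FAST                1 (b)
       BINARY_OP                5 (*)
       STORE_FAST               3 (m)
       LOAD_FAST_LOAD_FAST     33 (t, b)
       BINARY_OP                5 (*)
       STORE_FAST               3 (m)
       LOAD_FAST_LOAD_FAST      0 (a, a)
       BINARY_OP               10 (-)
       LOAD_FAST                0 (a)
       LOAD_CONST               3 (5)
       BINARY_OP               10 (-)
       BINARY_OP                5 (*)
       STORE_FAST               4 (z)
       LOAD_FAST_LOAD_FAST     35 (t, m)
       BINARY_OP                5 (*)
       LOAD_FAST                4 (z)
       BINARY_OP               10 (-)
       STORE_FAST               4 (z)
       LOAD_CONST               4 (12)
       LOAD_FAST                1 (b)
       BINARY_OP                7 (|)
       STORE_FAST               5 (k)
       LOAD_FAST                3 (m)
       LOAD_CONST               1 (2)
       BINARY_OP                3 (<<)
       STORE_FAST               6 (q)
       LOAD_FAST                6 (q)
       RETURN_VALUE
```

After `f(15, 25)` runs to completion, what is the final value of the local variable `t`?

LOAD_FAST b → push 25. Stack: [25]
LOAD_CONST → push 2. Stack: [25, 2]
BINARY_OP >> → 25 >> 2 = 6. Stack: [6]
LOAD_FAST a → push 15. Stack: [6, 15]
BINARY_OP - → 6 - 15 = -9. Stack: [-9]
STORE_FAST t → t=-9. Stack: []
LOAD_CONST → push 9. Stack: [9]
LOAD_FAST t → push -9. Stack: [9, -9]
BINARY_OP % → 9 % -9 = 0. Stack: [0]
LOAD_FAST b → push 25. Stack: [0, 25]
BINARY_OP * → 0 * 25 = 0. Stack: [0]
STORE_FAST m → m=0. Stack: []
LOAD_FAST_LOAD_FAST t,b → push -9,25. Stack: [-9, 25]
BINARY_OP * → -9 * 25 = -225. Stack: [-225]
STORE_FAST m → m=-225. Stack: []
LOAD_FAST_LOAD_FAST a,a → push 15,15. Stack: [15, 15]
BINARY_OP - → 15 - 15 = 0. Stack: [0]
LOAD_FAST a → push 15. Stack: [0, 15]
LOAD_CONST → push 5. Stack: [0, 15, 5]
BINARY_OP - → 15 - 5 = 10. Stack: [0, 10]
BINARY_OP * → 0 * 10 = 0. Stack: [0]
STORE_FAST z → z=0. Stack: []
LOAD_FAST_LOAD_FAST t,m → push -9,-225. Stack: [-9, -225]
BINARY_OP * → -9 * -225 = 2025. Stack: [2025]
LOAD_FAST z → push 0. Stack: [2025, 0]
BINARY_OP - → 2025 - 0 = 2025. Stack: [2025]
STORE_FAST z → z=2025. Stack: []
LOAD_CONST → push 12. Stack: [12]
LOAD_FAST b → push 25. Stack: [12, 25]
BINARY_OP | → 12 | 25 = 29. Stack: [29]
STORE_FAST k → k=29. Stack: []
LOAD_FAST m → push -225. Stack: [-225]
LOAD_CONST → push 2. Stack: [-225, 2]
BINARY_OP << → -225 << 2 = -900. Stack: [-900]
STORE_FAST q → q=-900. Stack: []
LOAD_FAST q → push -900. Stack: [-900]
RETURN_VALUE → return -900.

-9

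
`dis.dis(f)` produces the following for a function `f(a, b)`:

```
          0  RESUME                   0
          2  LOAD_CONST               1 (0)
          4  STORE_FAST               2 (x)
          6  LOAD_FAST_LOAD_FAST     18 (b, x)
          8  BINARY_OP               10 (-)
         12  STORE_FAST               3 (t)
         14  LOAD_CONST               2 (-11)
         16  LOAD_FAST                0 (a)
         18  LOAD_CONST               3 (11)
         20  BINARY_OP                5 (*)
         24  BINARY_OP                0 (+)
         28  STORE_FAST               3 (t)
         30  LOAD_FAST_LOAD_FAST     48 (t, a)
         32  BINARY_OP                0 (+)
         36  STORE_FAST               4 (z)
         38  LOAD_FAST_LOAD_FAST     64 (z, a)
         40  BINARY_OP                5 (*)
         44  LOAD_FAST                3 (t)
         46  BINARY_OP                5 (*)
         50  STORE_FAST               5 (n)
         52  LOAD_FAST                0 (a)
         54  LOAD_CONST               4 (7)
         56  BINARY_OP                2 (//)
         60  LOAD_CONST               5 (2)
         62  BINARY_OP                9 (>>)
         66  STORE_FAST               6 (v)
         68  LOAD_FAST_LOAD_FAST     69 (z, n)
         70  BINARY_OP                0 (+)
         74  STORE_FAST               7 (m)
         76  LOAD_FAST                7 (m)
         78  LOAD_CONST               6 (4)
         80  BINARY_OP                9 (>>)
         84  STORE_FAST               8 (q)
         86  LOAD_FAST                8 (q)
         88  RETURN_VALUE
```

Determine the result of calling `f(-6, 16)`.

LOAD_CONST → push 0. Stack: [0]
STORE_FAST x → x=0. Stack: []
LOAD_FAST_LOAD_FAST b,x → push 16,0. Stack: [16, 0]
BINARY_OP - → 16 - 0 = 16. Stack: [16]
STORE_FAST t → t=16. Stack: []
LOAD_CONST → push -11. Stack: [-11]
LOAD_FAST a → push -6. Stack: [-11, -6]
LOAD_CONST → push 11. Stack: [-11, -6, 11]
BINARY_OP * → -6 * 11 = -66. Stack: [-11, -66]
BINARY_OP + → -11 + -66 = -77. Stack: [-77]
STORE_FAST t → t=-77. Stack: []
LOAD_FAST_LOAD_FAST t,a → push -77,-6. Stack: [-77, -6]
BINARY_OP + → -77 + -6 = -83. Stack: [-83]
STORE_FAST z → z=-83. Stack: []
LOAD_FAST_LOAD_FAST z,a → push -83,-6. Stack: [-83, -6]
BINARY_OP * → -83 * -6 = 498. Stack: [498]
LOAD_FAST t → push -77. Stack: [498, -77]
BINARY_OP * → 498 * -77 = -38346. Stack: [-38346]
STORE_FAST n → n=-38346. Stack: []
LOAD_FAST a → push -6. Stack: [-6]
LOAD_CONST → push 7. Stack: [-6, 7]
BINARY_OP // → -6 // 7 = -1. Stack: [-1]
LOAD_CONST → push 2. Stack: [-1, 2]
BINARY_OP >> → -1 >> 2 = -1. Stack: [-1]
STORE_FAST v → v=-1. Stack: []
LOAD_FAST_LOAD_FAST z,n → push -83,-38346. Stack: [-83, -38346]
BINARY_OP + → -83 + -38346 = -38429. Stack: [-38429]
STORE_FAST m → m=-38429. Stack: []
LOAD_FAST m → push -38429. Stack: [-38429]
LOAD_CONST → push 4. Stack: [-38429, 4]
BINARY_OP >> → -38429 >> 4 = -2402. Stack: [-2402]
STORE_FAST q → q=-2402. Stack: []
LOAD_FAST q → push -2402. Stack: [-2402]
RETURN_VALUE → return -2402.

-2402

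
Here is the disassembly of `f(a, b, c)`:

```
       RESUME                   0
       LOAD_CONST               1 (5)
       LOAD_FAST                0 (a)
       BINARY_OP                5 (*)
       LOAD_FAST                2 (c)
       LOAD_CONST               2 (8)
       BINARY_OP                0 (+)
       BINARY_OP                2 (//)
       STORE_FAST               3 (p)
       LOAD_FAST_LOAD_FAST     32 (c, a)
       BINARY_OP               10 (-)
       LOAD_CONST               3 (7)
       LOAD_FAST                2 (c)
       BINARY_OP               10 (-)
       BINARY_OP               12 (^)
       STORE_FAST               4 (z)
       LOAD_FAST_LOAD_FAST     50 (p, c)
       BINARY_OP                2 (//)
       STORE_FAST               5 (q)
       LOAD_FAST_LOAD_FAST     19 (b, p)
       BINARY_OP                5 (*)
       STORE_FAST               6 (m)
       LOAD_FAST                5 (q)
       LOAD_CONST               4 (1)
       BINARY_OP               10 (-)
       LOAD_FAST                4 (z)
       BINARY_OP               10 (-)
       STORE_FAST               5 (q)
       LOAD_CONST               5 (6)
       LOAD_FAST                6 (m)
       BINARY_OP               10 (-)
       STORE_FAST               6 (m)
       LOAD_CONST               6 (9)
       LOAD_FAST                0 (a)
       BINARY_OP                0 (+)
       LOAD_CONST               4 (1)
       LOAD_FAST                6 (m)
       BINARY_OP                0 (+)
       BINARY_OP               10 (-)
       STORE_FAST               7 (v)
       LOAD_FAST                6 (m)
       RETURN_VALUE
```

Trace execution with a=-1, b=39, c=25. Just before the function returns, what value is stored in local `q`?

LOAD_CONST → push 5. Stack: [5]
LOAD_FAST a → push -1. Stack: [5, -1]
BINARY_OP * → 5 * -1 = -5. Stack: [-5]
LOAD_FAST c → push 25. Stack: [-5, 25]
LOAD_CONST → push 8. Stack: [-5, 25, 8]
BINARY_OP + → 25 + 8 = 33. Stack: [-5, 33]
BINARY_OP // → -5 // 33 = -1. Stack: [-1]
STORE_FAST p → p=-1. Stack: []
LOAD_FAST_LOAD_FAST c,a → push 25,-1. Stack: [25, -1]
BINARY_OP - → 25 - -1 = 26. Stack: [26]
LOAD_CONST → push 7. Stack: [26, 7]
LOAD_FAST c → push 25. Stack: [26, 7, 25]
BINARY_OP - → 7 - 25 = -18. Stack: [26, -18]
BINARY_OP ^ → 26 ^ -18 = -12. Stack: [-12]
STORE_FAST z → z=-12. Stack: []
LOAD_FAST_LOAD_FAST p,c → push -1,25. Stack: [-1, 25]
BINARY_OP // → -1 // 25 = -1. Stack: [-1]
STORE_FAST q → q=-1. Stack: []
LOAD_FAST_LOAD_FAST b,p → push 39,-1. Stack: [39, -1]
BINARY_OP * → 39 * -1 = -39. Stack: [-39]
STORE_FAST m → m=-39. Stack: []
LOAD_FAST q → push -1. Stack: [-1]
LOAD_CONST → push 1. Stack: [-1, 1]
BINARY_OP - → -1 - 1 = -2. Stack: [-2]
LOAD_FAST z → push -12. Stack: [-2, -12]
BINARY_OP - → -2 - -12 = 10. Stack: [10]
STORE_FAST q → q=10. Stack: []
LOAD_CONST → push 6. Stack: [6]
LOAD_FAST m → push -39. Stack: [6, -39]
BINARY_OP - → 6 - -39 = 45. Stack: [45]
STORE_FAST m → m=45. Stack: []
LOAD_CONST → push 9. Stack: [9]
LOAD_FAST a → push -1. Stack: [9, -1]
BINARY_OP + → 9 + -1 = 8. Stack: [8]
LOAD_CONST → push 1. Stack: [8, 1]
LOAD_FAST m → push 45. Stack: [8, 1, 45]
BINARY_OP + → 1 + 45 = 46. Stack: [8, 46]
BINARY_OP - → 8 - 46 = -38. Stack: [-38]
STORE_FAST v → v=-38. Stack: []
LOAD_FAST m → push 45. Stack: [45]
RETURN_VALUE → return 45.

10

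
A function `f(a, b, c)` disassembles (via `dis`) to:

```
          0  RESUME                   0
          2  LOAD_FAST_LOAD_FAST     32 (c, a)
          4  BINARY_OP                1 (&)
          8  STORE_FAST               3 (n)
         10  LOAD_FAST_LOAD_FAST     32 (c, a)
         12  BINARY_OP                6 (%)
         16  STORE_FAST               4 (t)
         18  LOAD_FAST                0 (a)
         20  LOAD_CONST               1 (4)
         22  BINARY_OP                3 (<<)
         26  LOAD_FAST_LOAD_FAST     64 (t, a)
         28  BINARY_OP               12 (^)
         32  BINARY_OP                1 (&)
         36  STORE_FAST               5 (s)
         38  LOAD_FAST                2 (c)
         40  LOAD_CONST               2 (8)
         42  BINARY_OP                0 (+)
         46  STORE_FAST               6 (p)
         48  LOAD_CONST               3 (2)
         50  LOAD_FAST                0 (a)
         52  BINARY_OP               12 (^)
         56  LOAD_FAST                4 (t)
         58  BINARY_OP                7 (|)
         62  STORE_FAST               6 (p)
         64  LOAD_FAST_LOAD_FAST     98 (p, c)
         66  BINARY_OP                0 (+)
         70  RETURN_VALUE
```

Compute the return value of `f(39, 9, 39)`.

LOAD_FAST_LOAD_FAST c,a → push 39,39. Stack: [39, 39]
BINARY_OP & → 39 & 39 = 39. Stack: [39]
STORE_FAST n → n=39. Stack: []
LOAD_FAST_LOAD_FAST c,a → push 39,39. Stack: [39, 39]
BINARY_OP % → 39 % 39 = 0. Stack: [0]
STORE_FAST t → t=0. Stack: []
LOAD_FAST a → push 39. Stack: [39]
LOAD_CONST → push 4. Stack: [39, 4]
BINARY_OP << → 39 << 4 = 624. Stack: [624]
LOAD_FAST_LOAD_FAST t,a → push 0,39. Stack: [624, 0, 39]
BINARY_OP ^ → 0 ^ 39 = 39. Stack: [624, 39]
BINARY_OP & → 624 & 39 = 32. Stack: [32]
STORE_FAST s → s=32. Stack: []
LOAD_FAST c → push 39. Stack: [39]
LOAD_CONST → push 8. Stack: [39, 8]
BINARY_OP + → 39 + 8 = 47. Stack: [47]
STORE_FAST p → p=47. Stack: []
LOAD_CONST → push 2. Stack: [2]
LOAD_FAST a → push 39. Stack: [2, 39]
BINARY_OP ^ → 2 ^ 39 = 37. Stack: [37]
LOAD_FAST t → push 0. Stack: [37, 0]
BINARY_OP | → 37 | 0 = 37. Stack: [37]
STORE_FAST p → p=37. Stack: []
LOAD_FAST_LOAD_FAST p,c → push 37,39. Stack: [37, 39]
BINARY_OP + → 37 + 39 = 76. Stack: [76]
RETURN_VALUE → return 76.

76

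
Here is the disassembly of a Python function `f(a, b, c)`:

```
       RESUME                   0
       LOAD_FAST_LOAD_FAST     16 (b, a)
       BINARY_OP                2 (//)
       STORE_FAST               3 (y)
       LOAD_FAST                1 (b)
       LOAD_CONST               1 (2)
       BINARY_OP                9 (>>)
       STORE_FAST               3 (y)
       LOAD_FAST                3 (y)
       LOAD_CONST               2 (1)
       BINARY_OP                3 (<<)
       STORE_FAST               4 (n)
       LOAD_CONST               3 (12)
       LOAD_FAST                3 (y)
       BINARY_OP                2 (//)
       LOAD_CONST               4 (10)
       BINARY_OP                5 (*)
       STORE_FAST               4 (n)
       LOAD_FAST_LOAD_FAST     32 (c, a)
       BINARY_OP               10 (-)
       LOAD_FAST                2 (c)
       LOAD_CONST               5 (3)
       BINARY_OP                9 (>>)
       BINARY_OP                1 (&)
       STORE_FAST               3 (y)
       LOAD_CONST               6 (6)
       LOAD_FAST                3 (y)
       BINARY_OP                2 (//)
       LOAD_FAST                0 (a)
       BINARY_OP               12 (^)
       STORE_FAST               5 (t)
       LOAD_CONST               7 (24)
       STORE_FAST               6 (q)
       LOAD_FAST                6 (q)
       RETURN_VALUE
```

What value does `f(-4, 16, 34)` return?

LOAD_FAST_LOAD_FAST b,a → push 16,-4. Stack: [16, -4]
BINARY_OP // → 16 // -4 = -4. Stack: [-4]
STORE_FAST y → y=-4. Stack: []
LOAD_FAST b → push 16. Stack: [16]
LOAD_CONST → push 2. Stack: [16, 2]
BINARY_OP >> → 16 >> 2 = 4. Stack: [4]
STORE_FAST y → y=4. Stack: []
LOAD_FAST y → push 4. Stack: [4]
LOAD_CONST → push 1. Stack: [4, 1]
BINARY_OP << → 4 << 1 = 8. Stack: [8]
STORE_FAST n → n=8. Stack: []
LOAD_CONST → push 12. Stack: [12]
LOAD_FAST y → push 4. Stack: [12, 4]
BINARY_OP // → 12 // 4 = 3. Stack: [3]
LOAD_CONST → push 10. Stack: [3, 10]
BINARY_OP * → 3 * 10 = 30. Stack: [30]
STORE_FAST n → n=30. Stack: []
LOAD_FAST_LOAD_FAST c,a → push 34,-4. Stack: [34, -4]
BINARY_OP - → 34 - -4 = 38. Stack: [38]
LOAD_FAST c → push 34. Stack: [38, 34]
LOAD_CONST → push 3. Stack: [38, 34, 3]
BINARY_OP >> → 34 >> 3 = 4. Stack: [38, 4]
BINARY_OP & → 38 & 4 = 4. Stack: [4]
STORE_FAST y → y=4. Stack: []
LOAD_CONST → push 6. Stack: [6]
LOAD_FAST y → push 4. Stack: [6, 4]
BINARY_OP // → 6 // 4 = 1. Stack: [1]
LOAD_FAST a → push -4. Stack: [1, -4]
BINARY_OP ^ → 1 ^ -4 = -3. Stack: [-3]
STORE_FAST t → t=-3. Stack: []
LOAD_CONST → push 24. Stack: [24]
STORE_FAST q → q=24. Stack: []
LOAD_FAST q → push 24. Stack: [24]
RETURN_VALUE → return 24.

24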